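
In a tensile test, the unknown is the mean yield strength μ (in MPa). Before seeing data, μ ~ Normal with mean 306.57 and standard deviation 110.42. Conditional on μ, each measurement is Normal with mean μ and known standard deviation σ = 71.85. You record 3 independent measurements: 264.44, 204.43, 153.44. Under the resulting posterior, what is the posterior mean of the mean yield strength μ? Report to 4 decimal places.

For Normal data with known variance σ², a Normal(μ₀, σ₀²) prior on μ is conjugate. Posterior precision = 1/σ₀² + n/σ²; posterior mean is the precision-weighted average of μ₀ and x̄.
Σxᵢ = 264.44 + 204.43 + 153.44 = 622.31, so n·x̄ = 622.31.
σ₀² = 110.42² = 12192.5764, σ² = 71.85² = 5162.4225; σ² + n·σ₀² = 5162.4225 + 3·12192.5764 = 41740.1517.
Posterior mean = (μ₀/σ₀² + n·x̄/σ²)/(1/σ₀² + n/σ²) = (σ²·μ₀ + σ₀²·n·x̄)/(σ² + n·σ₀²) = (5162.4225·306.57 + 12192.5764·622.31)/41740.1517 = 9170206.085309/41740.1517 = 219.6975.

219.6975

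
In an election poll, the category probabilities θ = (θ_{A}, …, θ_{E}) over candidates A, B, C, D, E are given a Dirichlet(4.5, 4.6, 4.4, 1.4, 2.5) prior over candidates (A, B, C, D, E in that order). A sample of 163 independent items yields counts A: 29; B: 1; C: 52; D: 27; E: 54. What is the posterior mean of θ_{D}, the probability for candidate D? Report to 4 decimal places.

0.1574

The Dirichlet prior is conjugate to the Multinomial likelihood: each posterior αⱼ = prior αⱼ + observed count nⱼ.
Posterior concentration: (33.5, 5.6, 56.4, 28.4, 56.5), total = 180.4.
E[θ_{D}|data] = α_{D}/Σα = 28.4/180.4 = 0.1574.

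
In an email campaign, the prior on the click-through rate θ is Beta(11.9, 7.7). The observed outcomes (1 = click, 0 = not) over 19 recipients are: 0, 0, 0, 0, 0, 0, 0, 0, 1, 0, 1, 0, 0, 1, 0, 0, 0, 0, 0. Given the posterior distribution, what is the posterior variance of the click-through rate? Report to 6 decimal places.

0.005985

The Beta prior is conjugate to a Binomial/Bernoulli likelihood; the update adds successes to α and failures to β.
Posterior: Beta(α+k, β+n−k) = Beta(11.9+3, 7.7+16) = Beta(14.9, 23.7).
Var = αβ/((α+β)²(α+β+1)) = 14.9·23.7/(38.6²·39.6) = 0.005985.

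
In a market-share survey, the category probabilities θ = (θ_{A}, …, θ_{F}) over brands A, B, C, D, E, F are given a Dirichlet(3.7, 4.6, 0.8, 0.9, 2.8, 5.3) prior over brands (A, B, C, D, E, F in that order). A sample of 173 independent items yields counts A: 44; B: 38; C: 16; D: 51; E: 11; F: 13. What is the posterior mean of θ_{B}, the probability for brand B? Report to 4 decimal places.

0.2229

The Dirichlet prior is conjugate to the Multinomial likelihood: each posterior αⱼ = prior αⱼ + observed count nⱼ.
Posterior concentration: (47.7, 42.6, 16.8, 51.9, 13.8, 18.3), total = 191.1.
E[θ_{B}|data] = α_{B}/Σα = 42.6/191.1 = 0.2229.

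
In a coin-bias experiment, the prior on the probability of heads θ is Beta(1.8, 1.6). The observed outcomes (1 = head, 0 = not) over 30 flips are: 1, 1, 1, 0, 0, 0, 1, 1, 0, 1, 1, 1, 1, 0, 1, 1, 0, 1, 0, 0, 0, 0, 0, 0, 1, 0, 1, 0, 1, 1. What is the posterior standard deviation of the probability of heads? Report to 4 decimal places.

0.0851

The Beta prior is conjugate to a Binomial/Bernoulli likelihood; the update adds successes to α and failures to β.
Posterior: Beta(α+k, β+n−k) = Beta(1.8+16, 1.6+14) = Beta(17.8, 15.6).
Var = αβ/((α+β)²(α+β+1)) = 17.8·15.6/(33.4²·34.4) = 0.00723591; SD = √0.00723591 = 0.0851.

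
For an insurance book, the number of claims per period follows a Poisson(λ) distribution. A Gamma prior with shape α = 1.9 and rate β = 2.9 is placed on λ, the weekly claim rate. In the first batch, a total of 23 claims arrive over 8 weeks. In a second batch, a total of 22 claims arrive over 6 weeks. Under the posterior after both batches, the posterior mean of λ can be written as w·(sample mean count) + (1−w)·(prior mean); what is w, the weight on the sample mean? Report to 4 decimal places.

0.8284

With a Gamma(shape α, rate β) prior, the Poisson likelihood is conjugate: the posterior is Gamma(α + ΣXᵢ, β + n).
Total number of weeks: n = 8 + 6 = 14.
Posterior mean = (α₀+S)/(β₀+n) = [n/(β₀+n)]·(S/n) + [β₀/(β₀+n)]·(α₀/β₀), so only n and β₀ enter the weight.
Weight on data w = n/(β₀+n) = 14/(2.9+14) = 14/16.9 = 0.8284.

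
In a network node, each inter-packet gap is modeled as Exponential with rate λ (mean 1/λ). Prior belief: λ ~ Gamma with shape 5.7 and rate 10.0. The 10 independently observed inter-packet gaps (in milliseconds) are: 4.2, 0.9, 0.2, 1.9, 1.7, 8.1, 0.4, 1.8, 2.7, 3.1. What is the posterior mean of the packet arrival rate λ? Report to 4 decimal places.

0.4486

With a Gamma(shape α, rate β) prior on the exponential rate λ, the posterior after n observations with total T = Σxᵢ is Gamma(α+n, β+T).
Sum of observations T = 25.0 milliseconds; n = 10.
Posterior: Gamma(5.7+10, 10.0+25.0) = Gamma(15.7, 35.0).
Posterior mean of λ = α/β = 15.7/35.0 = 0.4486.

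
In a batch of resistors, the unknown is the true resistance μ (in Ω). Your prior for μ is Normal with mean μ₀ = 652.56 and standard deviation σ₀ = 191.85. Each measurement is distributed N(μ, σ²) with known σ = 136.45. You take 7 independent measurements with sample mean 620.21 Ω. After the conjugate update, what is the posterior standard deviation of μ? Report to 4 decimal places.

For Normal data with known variance σ², a Normal(μ₀, σ₀²) prior on μ is conjugate. Posterior precision = 1/σ₀² + n/σ²; posterior mean is the precision-weighted average of μ₀ and x̄.
σ₀² = 191.85² = 36806.4225, σ² = 136.45² = 18618.6025; σ² + n·σ₀² = 18618.6025 + 7·36806.4225 = 276263.56.
Posterior precision = 1/σ₀² + n/σ² = 1/36806.4225 + 7/18618.6025 = (σ² + n·σ₀²)/(σ₀²σ²) = 276263.56/(36806.4225·18618.6025); posterior variance σₙ² = σ₀²σ²/(σ² + n·σ₀²) = 36806.4225·18618.6025/276263.56 = 2480.544846.
Posterior SD = √σₙ² = √(36806.4225·18618.6025/276263.56) = 49.8051.

49.8051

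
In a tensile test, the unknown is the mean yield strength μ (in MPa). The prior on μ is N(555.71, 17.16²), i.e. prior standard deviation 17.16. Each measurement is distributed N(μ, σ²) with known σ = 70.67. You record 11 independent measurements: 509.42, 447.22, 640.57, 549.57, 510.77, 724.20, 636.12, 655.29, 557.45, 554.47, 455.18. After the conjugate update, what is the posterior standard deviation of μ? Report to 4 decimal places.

13.3648

For Normal data with known variance σ², a Normal(μ₀, σ₀²) prior on μ is conjugate. Posterior precision = 1/σ₀² + n/σ²; posterior mean is the precision-weighted average of μ₀ and x̄.
σ₀² = 17.16² = 294.4656, σ² = 70.67² = 4994.2489; σ² + n·σ₀² = 4994.2489 + 11·294.4656 = 8233.3705.
Posterior precision = 1/σ₀² + n/σ² = 1/294.4656 + 11/4994.2489 = (σ² + n·σ₀²)/(σ₀²σ²) = 8233.3705/(294.4656·4994.2489); posterior variance σₙ² = σ₀²σ²/(σ² + n·σ₀²) = 294.4656·4994.2489/8233.3705 = 178.618768.
Posterior SD = √σₙ² = √(294.4656·4994.2489/8233.3705) = 13.3648.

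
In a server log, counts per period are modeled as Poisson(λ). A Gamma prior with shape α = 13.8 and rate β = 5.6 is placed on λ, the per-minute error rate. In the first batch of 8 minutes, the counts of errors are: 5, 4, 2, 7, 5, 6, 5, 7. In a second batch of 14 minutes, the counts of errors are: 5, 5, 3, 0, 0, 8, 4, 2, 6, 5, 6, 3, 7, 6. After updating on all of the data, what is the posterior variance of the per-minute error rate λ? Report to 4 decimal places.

With a Gamma(shape α, rate β) prior, the Poisson likelihood is conjugate: the posterior is Gamma(α + ΣXᵢ, β + n).
Batch 1: sum of counts S = 41 over n = 8 minutes.
After batch 1: Gamma(α+S, β+n) = Gamma(13.8+41, 5.6+8) = Gamma(54.8, 13.6).
Batch 2: sum of counts S = 60 over n = 14 minutes.
After batch 2: Gamma(α+S, β+n) = Gamma(54.8+60, 13.6+14) = Gamma(114.8, 27.6).
Var = α/β² = 114.8/27.6² = 0.1507.

0.1507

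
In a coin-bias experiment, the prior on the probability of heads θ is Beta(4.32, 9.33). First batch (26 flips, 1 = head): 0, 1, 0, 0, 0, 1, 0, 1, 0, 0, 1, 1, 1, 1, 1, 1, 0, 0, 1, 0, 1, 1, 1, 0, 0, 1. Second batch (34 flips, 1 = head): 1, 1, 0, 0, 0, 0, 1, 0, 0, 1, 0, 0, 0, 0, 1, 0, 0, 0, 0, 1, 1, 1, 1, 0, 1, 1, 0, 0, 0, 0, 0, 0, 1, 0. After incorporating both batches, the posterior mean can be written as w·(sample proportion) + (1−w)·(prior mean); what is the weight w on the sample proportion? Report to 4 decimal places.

0.8147

The Beta prior is conjugate to a Binomial/Bernoulli likelihood; the update adds successes to α and failures to β.
Total number of flips: n = 26 + 34 = 60.
Posterior mean = (α₀+k)/(α₀+β₀+n) = [n/(α₀+β₀+n)]·(k/n) + [(α₀+β₀)/(α₀+β₀+n)]·α₀/(α₀+β₀), so only n and the prior enter the weight.
The weight on the data is w = n/(α₀+β₀+n) = 60/(4.32+9.33+60) = 60/73.65 = 0.8147.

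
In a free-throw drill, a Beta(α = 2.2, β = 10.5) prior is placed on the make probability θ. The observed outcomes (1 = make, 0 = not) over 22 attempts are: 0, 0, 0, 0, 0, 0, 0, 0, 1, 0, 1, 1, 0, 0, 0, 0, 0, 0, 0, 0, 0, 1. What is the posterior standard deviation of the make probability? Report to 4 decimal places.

The Beta prior is conjugate to a Binomial/Bernoulli likelihood; the update adds successes to α and failures to β.
Posterior: Beta(α+k, β+n−k) = Beta(2.2+4, 10.5+18) = Beta(6.2, 28.5).
Var = αβ/((α+β)²(α+β+1)) = 6.2·28.5/(34.7²·35.7) = 0.00411064; SD = √0.00411064 = 0.0641.

0.0641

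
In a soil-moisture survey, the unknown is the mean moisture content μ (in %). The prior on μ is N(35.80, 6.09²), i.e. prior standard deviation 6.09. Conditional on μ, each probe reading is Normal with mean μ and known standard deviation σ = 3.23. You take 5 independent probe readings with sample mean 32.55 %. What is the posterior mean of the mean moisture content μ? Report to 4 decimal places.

32.7231

For Normal data with known variance σ², a Normal(μ₀, σ₀²) prior on μ is conjugate. Posterior precision = 1/σ₀² + n/σ²; posterior mean is the precision-weighted average of μ₀ and x̄.
n·x̄ = 5·32.55 = 162.75.
σ₀² = 6.09² = 37.0881, σ² = 3.23² = 10.4329; σ² + n·σ₀² = 10.4329 + 5·37.0881 = 195.8734.
Posterior mean = (μ₀/σ₀² + n·x̄/σ²)/(1/σ₀² + n/σ²) = (σ²·μ₀ + σ₀²·n·x̄)/(σ² + n·σ₀²) = (10.4329·35.80 + 37.0881·162.75)/195.8734 = 6409.586095/195.8734 = 32.7231.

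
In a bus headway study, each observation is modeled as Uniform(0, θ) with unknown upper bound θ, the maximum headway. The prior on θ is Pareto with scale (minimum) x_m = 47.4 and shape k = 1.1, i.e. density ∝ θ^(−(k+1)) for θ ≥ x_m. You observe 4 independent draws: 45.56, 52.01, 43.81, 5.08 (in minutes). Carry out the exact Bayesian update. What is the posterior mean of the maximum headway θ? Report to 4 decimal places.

A Pareto(scale x_m, shape k) prior on the upper bound θ of Uniform(0, θ) is conjugate: posterior is Pareto(max(x_m, max xᵢ), k + n).
Sample maximum = 52.01; prior scale x_m = 47.4 → posterior scale = max = 52.01.
Posterior shape = 1.1 + 4 = 5.1.
E[θ|data] = k·x_m/(k−1) = 5.1·52.01/4.1 = 64.6954.

64.6954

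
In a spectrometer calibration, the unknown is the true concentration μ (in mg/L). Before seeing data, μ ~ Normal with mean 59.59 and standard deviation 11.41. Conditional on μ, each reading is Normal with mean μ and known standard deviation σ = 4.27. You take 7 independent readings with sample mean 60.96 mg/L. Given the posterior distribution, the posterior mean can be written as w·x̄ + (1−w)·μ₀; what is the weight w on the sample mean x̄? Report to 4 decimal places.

0.9804

For Normal data with known variance σ², a Normal(μ₀, σ₀²) prior on μ is conjugate. Posterior precision = 1/σ₀² + n/σ²; posterior mean is the precision-weighted average of μ₀ and x̄.
σ₀² = 11.41² = 130.1881, σ² = 4.27² = 18.2329. Prior precision 1/σ₀² = 1/130.1881; data precision n/σ² = 7/18.2329.
w = (n/σ²)/(1/σ₀² + n/σ²) = n·σ₀²/(σ² + n·σ₀²) = 7·130.1881/(18.2329 + 7·130.1881) = 911.3167/929.5496 = 0.9804.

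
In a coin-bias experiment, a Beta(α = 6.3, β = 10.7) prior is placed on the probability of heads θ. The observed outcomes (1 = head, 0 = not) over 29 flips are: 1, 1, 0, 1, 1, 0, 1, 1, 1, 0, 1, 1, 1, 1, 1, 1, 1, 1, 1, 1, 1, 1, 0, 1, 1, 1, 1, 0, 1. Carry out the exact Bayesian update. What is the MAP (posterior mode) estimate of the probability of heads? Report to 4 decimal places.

0.6659

The Beta prior is conjugate to a Binomial/Bernoulli likelihood; the update adds successes to α and failures to β.
Posterior: Beta(α+k, β+n−k) = Beta(6.3+24, 10.7+5) = Beta(30.3, 15.7).
Mode of Beta(a,b) for a,b>1 is (a−1)/(a+b−2) = 29.3/44.0 = 0.6659.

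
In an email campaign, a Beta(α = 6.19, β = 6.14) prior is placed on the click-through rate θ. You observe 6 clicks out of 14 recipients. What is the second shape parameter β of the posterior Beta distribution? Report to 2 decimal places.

The Beta prior is conjugate to a Binomial/Bernoulli likelihood; the update adds successes to α and failures to β.
Posterior: Beta(α+k, β+n−k) = Beta(6.19+6, 6.14+8) = Beta(12.19, 14.14).
Posterior β = 14.14.

14.14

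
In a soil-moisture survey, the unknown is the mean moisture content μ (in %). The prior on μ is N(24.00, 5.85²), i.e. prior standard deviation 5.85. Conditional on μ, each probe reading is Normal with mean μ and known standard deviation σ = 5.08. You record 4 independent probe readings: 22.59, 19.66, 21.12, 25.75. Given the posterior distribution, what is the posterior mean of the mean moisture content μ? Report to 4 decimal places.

For Normal data with known variance σ², a Normal(μ₀, σ₀²) prior on μ is conjugate. Posterior precision = 1/σ₀² + n/σ²; posterior mean is the precision-weighted average of μ₀ and x̄.
Σxᵢ = 22.59 + 19.66 + 21.12 + 25.75 = 89.12, so n·x̄ = 89.12.
σ₀² = 5.85² = 34.2225, σ² = 5.08² = 25.8064; σ² + n·σ₀² = 25.8064 + 4·34.2225 = 162.6964.
Posterior mean = (μ₀/σ₀² + n·x̄/σ²)/(1/σ₀² + n/σ²) = (σ²·μ₀ + σ₀²·n·x̄)/(σ² + n·σ₀²) = (25.8064·24.00 + 34.2225·89.12)/162.6964 = 3669.2628/162.6964 = 22.5528.

22.5528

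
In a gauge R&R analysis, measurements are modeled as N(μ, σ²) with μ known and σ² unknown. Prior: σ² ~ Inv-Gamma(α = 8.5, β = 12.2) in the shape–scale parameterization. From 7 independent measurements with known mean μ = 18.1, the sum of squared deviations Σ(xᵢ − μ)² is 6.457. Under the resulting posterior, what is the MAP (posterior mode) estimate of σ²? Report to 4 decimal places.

With known mean μ and an Inverse-Gamma(α, β) prior on σ², the Normal likelihood is conjugate: posterior is Inv-Gamma(α + n/2, β + Σ(xᵢ−μ)²/2).
Posterior: Inv-Gamma(8.5 + 7/2, 12.2 + 6.457/2) = Inv-Gamma(12.00, 15.4285).
Mode = β/(α+1) = 15.4285/13.00 = 1.1868.

1.1868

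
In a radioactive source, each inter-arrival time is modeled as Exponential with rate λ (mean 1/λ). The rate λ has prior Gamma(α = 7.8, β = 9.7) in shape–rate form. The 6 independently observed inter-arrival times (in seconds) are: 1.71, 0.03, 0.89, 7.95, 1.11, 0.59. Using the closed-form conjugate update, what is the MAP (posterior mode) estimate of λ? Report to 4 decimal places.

With a Gamma(shape α, rate β) prior on the exponential rate λ, the posterior after n observations with total T = Σxᵢ is Gamma(α+n, β+T).
Sum of observations T = 12.28 seconds; n = 6.
Posterior: Gamma(7.8+6, 9.7+12.28) = Gamma(13.8, 21.98).
Mode = (α−1)/β = 0.5823.

0.5823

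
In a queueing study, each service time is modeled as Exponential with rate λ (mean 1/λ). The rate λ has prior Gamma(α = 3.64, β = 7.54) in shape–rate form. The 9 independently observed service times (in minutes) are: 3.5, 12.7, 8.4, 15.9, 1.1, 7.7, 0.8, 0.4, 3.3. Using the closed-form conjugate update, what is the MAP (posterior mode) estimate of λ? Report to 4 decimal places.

0.1898

With a Gamma(shape α, rate β) prior on the exponential rate λ, the posterior after n observations with total T = Σxᵢ is Gamma(α+n, β+T).
Sum of observations T = 53.8 minutes; n = 9.
Posterior: Gamma(3.64+9, 7.54+53.8) = Gamma(12.64, 61.34).
Mode = (α−1)/β = 0.1898.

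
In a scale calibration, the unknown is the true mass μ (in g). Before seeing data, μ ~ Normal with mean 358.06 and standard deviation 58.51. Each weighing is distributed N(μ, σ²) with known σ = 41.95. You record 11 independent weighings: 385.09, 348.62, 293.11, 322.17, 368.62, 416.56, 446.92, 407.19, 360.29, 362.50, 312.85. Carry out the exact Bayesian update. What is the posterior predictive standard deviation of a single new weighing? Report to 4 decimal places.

43.7338

For Normal data with known variance σ², a Normal(μ₀, σ₀²) prior on μ is conjugate. Posterior precision = 1/σ₀² + n/σ²; posterior mean is the precision-weighted average of μ₀ and x̄.
σ₀² = 58.51² = 3423.4201, σ² = 41.95² = 1759.8025; σ² + n·σ₀² = 1759.8025 + 11·3423.4201 = 39417.4236.
Posterior precision = 1/σ₀² + n/σ² = 1/3423.4201 + 11/1759.8025 = (σ² + n·σ₀²)/(σ₀²σ²) = 39417.4236/(3423.4201·1759.8025); posterior variance σₙ² = σ₀²σ²/(σ² + n·σ₀²) = 3423.4201·1759.8025/39417.4236 = 152.839600.
Predictive variance for one new observation = σₙ² + σ² = 3423.4201·1759.8025/39417.4236 + 1759.8025 = σ²·(σ₀² + 39417.4236)/39417.4236 = 1759.8025·42840.8437/39417.4236 = 1912.642100; SD = √(1759.8025·42840.8437/39417.4236) = 43.7338.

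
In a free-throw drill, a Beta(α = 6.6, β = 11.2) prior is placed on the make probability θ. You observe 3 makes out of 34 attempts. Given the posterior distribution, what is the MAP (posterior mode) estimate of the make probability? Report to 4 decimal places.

0.1727

The Beta prior is conjugate to a Binomial/Bernoulli likelihood; the update adds successes to α and failures to β.
Posterior: Beta(α+k, β+n−k) = Beta(6.6+3, 11.2+31) = Beta(9.6, 42.2).
Mode of Beta(a,b) for a,b>1 is (a−1)/(a+b−2) = 8.6/49.8 = 0.1727.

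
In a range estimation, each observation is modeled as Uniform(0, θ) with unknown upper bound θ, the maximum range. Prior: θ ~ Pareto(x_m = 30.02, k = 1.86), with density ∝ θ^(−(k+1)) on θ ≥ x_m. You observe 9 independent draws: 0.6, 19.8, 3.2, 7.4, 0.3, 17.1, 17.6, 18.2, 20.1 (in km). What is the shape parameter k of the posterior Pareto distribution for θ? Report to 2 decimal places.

A Pareto(scale x_m, shape k) prior on the upper bound θ of Uniform(0, θ) is conjugate: posterior is Pareto(max(x_m, max xᵢ), k + n).
Sample maximum = 20.1; prior scale x_m = 30.02 → posterior scale = max = 30.02.
Posterior shape = 1.86 + 9 = 10.86.
Posterior shape k = 10.86.

10.86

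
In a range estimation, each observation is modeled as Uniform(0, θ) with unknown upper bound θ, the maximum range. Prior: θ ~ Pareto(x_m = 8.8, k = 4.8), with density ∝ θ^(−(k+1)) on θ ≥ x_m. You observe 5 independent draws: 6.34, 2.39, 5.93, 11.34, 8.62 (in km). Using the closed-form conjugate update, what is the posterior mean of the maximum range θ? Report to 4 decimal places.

12.6286

A Pareto(scale x_m, shape k) prior on the upper bound θ of Uniform(0, θ) is conjugate: posterior is Pareto(max(x_m, max xᵢ), k + n).
Sample maximum = 11.34; prior scale x_m = 8.8 → posterior scale = max = 11.34.
Posterior shape = 4.8 + 5 = 9.8.
E[θ|data] = k·x_m/(k−1) = 9.8·11.34/8.8 = 12.6286.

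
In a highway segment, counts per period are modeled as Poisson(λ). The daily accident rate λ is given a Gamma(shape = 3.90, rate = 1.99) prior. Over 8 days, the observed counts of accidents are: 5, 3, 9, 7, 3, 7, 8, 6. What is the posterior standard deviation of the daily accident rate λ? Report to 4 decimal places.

With a Gamma(shape α, rate β) prior, the Poisson likelihood is conjugate: the posterior is Gamma(α + ΣXᵢ, β + n).
Sum of counts S = 48 over n = 8 days.
Posterior: Gamma(α+S, β+n) = Gamma(3.90+48, 1.99+8) = Gamma(51.90, 9.99).
SD = √α/β = √51.90/9.99 = 0.7211.

0.7211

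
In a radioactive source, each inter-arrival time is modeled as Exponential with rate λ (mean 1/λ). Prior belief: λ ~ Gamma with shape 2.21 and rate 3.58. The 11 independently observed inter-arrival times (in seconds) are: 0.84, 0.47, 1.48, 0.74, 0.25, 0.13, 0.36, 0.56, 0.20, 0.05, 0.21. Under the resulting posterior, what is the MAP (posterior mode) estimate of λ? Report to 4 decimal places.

With a Gamma(shape α, rate β) prior on the exponential rate λ, the posterior after n observations with total T = Σxᵢ is Gamma(α+n, β+T).
Sum of observations T = 5.29 seconds; n = 11.
Posterior: Gamma(2.21+11, 3.58+5.29) = Gamma(13.21, 8.87).
Mode = (α−1)/β = 1.3766.

1.3766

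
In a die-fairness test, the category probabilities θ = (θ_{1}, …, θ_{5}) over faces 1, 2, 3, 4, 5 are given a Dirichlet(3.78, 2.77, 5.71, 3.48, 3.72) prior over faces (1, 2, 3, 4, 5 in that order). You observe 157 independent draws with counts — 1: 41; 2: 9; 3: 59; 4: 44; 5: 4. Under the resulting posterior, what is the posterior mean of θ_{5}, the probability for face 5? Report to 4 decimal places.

The Dirichlet prior is conjugate to the Multinomial likelihood: each posterior αⱼ = prior αⱼ + observed count nⱼ.
Posterior concentration: (44.78, 11.77, 64.71, 47.48, 7.72), total = 176.46.
E[θ_{5}|data] = α_{5}/Σα = 7.72/176.46 = 0.0437.

0.0437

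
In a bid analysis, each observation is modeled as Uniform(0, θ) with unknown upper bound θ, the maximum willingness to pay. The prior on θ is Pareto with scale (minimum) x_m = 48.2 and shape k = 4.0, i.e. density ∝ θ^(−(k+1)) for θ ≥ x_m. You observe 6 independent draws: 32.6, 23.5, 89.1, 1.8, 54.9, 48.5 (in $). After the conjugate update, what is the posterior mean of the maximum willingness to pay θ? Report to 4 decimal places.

99.0000

A Pareto(scale x_m, shape k) prior on the upper bound θ of Uniform(0, θ) is conjugate: posterior is Pareto(max(x_m, max xᵢ), k + n).
Sample maximum = 89.1; prior scale x_m = 48.2 → posterior scale = max = 89.1.
Posterior shape = 4.0 + 6 = 10.0.
E[θ|data] = k·x_m/(k−1) = 10.0·89.1/9.0 = 99.0000.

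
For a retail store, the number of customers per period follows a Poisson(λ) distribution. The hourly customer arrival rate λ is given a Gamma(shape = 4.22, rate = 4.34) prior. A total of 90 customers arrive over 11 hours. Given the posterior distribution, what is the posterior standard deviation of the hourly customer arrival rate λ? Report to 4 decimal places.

0.6328

With a Gamma(shape α, rate β) prior, the Poisson likelihood is conjugate: the posterior is Gamma(α + ΣXᵢ, β + n).
Posterior: Gamma(α+S, β+n) = Gamma(4.22+90, 4.34+11) = Gamma(94.22, 15.34).
SD = √α/β = √94.22/15.34 = 0.6328.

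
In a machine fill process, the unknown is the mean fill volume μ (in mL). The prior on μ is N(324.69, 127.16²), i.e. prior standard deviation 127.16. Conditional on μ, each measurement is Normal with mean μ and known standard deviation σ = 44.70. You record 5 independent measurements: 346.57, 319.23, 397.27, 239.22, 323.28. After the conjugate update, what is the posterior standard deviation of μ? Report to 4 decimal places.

For Normal data with known variance σ², a Normal(μ₀, σ₀²) prior on μ is conjugate. Posterior precision = 1/σ₀² + n/σ²; posterior mean is the precision-weighted average of μ₀ and x̄.
σ₀² = 127.16² = 16169.6656, σ² = 44.70² = 1998.09; σ² + n·σ₀² = 1998.09 + 5·16169.6656 = 82846.418.
Posterior precision = 1/σ₀² + n/σ² = 1/16169.6656 + 5/1998.09 = (σ² + n·σ₀²)/(σ₀²σ²) = 82846.418/(16169.6656·1998.09); posterior variance σₙ² = σ₀²σ²/(σ² + n·σ₀²) = 16169.6656·1998.09/82846.418 = 389.980013.
Posterior SD = √σₙ² = √(16169.6656·1998.09/82846.418) = 19.7479.

19.7479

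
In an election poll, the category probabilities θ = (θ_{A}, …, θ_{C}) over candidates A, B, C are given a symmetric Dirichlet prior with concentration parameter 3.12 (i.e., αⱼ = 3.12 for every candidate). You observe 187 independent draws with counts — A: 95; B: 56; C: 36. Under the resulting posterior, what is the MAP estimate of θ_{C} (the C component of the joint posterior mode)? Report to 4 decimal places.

The Dirichlet prior is conjugate to the Multinomial likelihood: each posterior αⱼ = prior αⱼ + observed count nⱼ.
Posterior concentration: (98.12, 59.12, 39.12), total = 196.36.
Joint mode component: (α_{C}−1)/(Σα−K) = 38.12/193.36 = 0.1971.

0.1971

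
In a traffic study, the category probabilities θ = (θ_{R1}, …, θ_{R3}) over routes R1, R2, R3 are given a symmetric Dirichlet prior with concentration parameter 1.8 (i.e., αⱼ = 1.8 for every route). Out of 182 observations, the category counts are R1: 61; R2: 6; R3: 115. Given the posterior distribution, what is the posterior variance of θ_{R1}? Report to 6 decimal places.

0.001183

The Dirichlet prior is conjugate to the Multinomial likelihood: each posterior αⱼ = prior αⱼ + observed count nⱼ.
Posterior concentration: (62.8, 7.8, 116.8), total = 187.4.
Var[θ_j] = α_j(Σα−α_j)/((Σα)²(Σα+1)) = 62.8·124.6/(187.4²·188.4) = 0.001183.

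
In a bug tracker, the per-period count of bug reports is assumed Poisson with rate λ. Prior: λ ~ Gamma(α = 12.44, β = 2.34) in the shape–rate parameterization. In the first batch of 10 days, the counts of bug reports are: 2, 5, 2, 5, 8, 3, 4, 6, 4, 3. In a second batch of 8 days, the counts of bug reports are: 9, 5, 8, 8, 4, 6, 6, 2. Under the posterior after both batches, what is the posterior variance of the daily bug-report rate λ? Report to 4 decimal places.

With a Gamma(shape α, rate β) prior, the Poisson likelihood is conjugate: the posterior is Gamma(α + ΣXᵢ, β + n).
Batch 1: sum of counts S = 42 over n = 10 days.
After batch 1: Gamma(α+S, β+n) = Gamma(12.44+42, 2.34+10) = Gamma(54.44, 12.34).
Batch 2: sum of counts S = 48 over n = 8 days.
After batch 2: Gamma(α+S, β+n) = Gamma(54.44+48, 12.34+8) = Gamma(102.44, 20.34).
Var = α/β² = 102.44/20.34² = 0.2476.

0.2476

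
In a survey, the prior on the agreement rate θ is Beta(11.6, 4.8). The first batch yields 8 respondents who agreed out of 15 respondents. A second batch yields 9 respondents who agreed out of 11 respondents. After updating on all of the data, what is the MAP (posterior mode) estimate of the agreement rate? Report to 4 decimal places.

The Beta prior is conjugate to a Binomial/Bernoulli likelihood; the update adds successes to α and failures to β.
After batch 1: Beta(11.6+8, 4.8+7) = Beta(19.6, 11.8).
After batch 2: Beta(19.6+9, 11.8+2) = Beta(28.6, 13.8).
Mode of Beta(a,b) for a,b>1 is (a−1)/(a+b−2) = 27.6/40.4 = 0.6832.

0.6832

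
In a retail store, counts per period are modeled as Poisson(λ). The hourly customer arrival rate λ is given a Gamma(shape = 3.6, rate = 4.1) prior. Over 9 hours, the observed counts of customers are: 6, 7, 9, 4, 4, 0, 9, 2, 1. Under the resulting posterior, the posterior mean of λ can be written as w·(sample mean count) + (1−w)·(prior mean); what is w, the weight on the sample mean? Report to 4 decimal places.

0.6870

With a Gamma(shape α, rate β) prior, the Poisson likelihood is conjugate: the posterior is Gamma(α + ΣXᵢ, β + n).
Posterior mean = (α₀+S)/(β₀+n) = [n/(β₀+n)]·(S/n) + [β₀/(β₀+n)]·(α₀/β₀), so only n and β₀ enter the weight.
Weight on data w = n/(β₀+n) = 9/(4.1+9) = 9/13.1 = 0.6870.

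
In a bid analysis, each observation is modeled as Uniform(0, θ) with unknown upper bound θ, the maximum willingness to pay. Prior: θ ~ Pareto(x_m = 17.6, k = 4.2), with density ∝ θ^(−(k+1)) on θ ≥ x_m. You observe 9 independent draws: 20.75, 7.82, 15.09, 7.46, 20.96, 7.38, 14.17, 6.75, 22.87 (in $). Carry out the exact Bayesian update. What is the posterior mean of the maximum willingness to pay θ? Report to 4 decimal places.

A Pareto(scale x_m, shape k) prior on the upper bound θ of Uniform(0, θ) is conjugate: posterior is Pareto(max(x_m, max xᵢ), k + n).
Sample maximum = 22.87; prior scale x_m = 17.6 → posterior scale = max = 22.87.
Posterior shape = 4.2 + 9 = 13.2.
E[θ|data] = k·x_m/(k−1) = 13.2·22.87/12.2 = 24.7446.

24.7446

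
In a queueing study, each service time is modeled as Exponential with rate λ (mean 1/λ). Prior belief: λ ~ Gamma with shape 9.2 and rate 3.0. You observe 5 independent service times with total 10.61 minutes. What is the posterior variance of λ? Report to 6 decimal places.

With a Gamma(shape α, rate β) prior on the exponential rate λ, the posterior after n observations with total T = Σxᵢ is Gamma(α+n, β+T).
Posterior: Gamma(9.2+5, 3.0+10.61) = Gamma(14.2, 13.61).
Var = α/β² = 0.076661.

0.076661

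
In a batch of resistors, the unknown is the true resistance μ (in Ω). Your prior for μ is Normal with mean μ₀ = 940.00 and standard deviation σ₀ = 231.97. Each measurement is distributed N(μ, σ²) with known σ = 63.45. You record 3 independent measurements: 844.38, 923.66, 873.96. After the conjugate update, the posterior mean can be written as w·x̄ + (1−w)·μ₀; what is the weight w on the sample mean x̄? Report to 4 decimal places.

0.9757

For Normal data with known variance σ², a Normal(μ₀, σ₀²) prior on μ is conjugate. Posterior precision = 1/σ₀² + n/σ²; posterior mean is the precision-weighted average of μ₀ and x̄.
σ₀² = 231.97² = 53810.0809, σ² = 63.45² = 4025.9025. Prior precision 1/σ₀² = 1/53810.0809; data precision n/σ² = 3/4025.9025.
w = (n/σ²)/(1/σ₀² + n/σ²) = n·σ₀²/(σ² + n·σ₀²) = 3·53810.0809/(4025.9025 + 3·53810.0809) = 161430.2427/165456.1452 = 0.9757.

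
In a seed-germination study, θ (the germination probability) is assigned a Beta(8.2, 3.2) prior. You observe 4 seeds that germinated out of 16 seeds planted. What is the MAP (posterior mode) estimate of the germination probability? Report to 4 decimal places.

The Beta prior is conjugate to a Binomial/Bernoulli likelihood; the update adds successes to α and failures to β.
Posterior: Beta(α+k, β+n−k) = Beta(8.2+4, 3.2+12) = Beta(12.2, 15.2).
Mode of Beta(a,b) for a,b>1 is (a−1)/(a+b−2) = 11.2/25.4 = 0.4409.

0.4409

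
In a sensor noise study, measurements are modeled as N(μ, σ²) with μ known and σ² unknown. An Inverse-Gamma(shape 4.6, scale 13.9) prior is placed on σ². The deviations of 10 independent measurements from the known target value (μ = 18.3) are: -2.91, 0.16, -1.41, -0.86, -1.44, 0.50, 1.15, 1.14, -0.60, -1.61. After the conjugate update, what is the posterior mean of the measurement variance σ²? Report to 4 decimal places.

2.7279

With known mean μ and an Inverse-Gamma(α, β) prior on σ², the Normal likelihood is conjugate: posterior is Inv-Gamma(α + n/2, β + Σ(xᵢ−μ)²/2).
Σ(xᵢ−μ)² = (-2.91)² + (0.16)² + (-1.41)² + (-0.86)² + (-1.44)² + (0.50)² + (1.15)² + (1.14)² + (-0.60)² + (-1.61)² = 19.1192.
Posterior: Inv-Gamma(4.6 + 10/2, 13.9 + 19.1192/2) = Inv-Gamma(9.60, 23.45960).
E[σ²|data] = β/(α−1) = 23.45960/8.60 = 2.7279.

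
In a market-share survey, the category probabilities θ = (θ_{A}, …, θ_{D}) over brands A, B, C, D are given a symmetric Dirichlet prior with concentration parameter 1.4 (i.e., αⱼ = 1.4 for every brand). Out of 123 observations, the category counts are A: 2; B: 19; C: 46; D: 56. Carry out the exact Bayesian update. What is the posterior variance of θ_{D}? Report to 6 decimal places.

0.001907

The Dirichlet prior is conjugate to the Multinomial likelihood: each posterior αⱼ = prior αⱼ + observed count nⱼ.
Posterior concentration: (3.4, 20.4, 47.4, 57.4), total = 128.6.
Var[θ_j] = α_j(Σα−α_j)/((Σα)²(Σα+1)) = 57.4·71.2/(128.6²·129.6) = 0.001907.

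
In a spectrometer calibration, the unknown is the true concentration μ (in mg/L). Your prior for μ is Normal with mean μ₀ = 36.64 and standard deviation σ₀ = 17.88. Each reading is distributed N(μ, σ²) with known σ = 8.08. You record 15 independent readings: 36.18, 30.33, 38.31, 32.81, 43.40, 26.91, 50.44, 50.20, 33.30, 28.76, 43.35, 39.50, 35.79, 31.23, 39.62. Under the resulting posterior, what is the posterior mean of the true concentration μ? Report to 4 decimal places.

37.3326

For Normal data with known variance σ², a Normal(μ₀, σ₀²) prior on μ is conjugate. Posterior precision = 1/σ₀² + n/σ²; posterior mean is the precision-weighted average of μ₀ and x̄.
Σxᵢ = 36.18 + 30.33 + 38.31 + 32.81 + 43.40 + 26.91 + 50.44 + 50.20 + 33.30 + 28.76 + 43.35 + 39.50 + 35.79 + 31.23 + 39.62 = 560.13, so n·x̄ = 560.13.
σ₀² = 17.88² = 319.6944, σ² = 8.08² = 65.2864; σ² + n·σ₀² = 65.2864 + 15·319.6944 = 4860.7024.
Posterior mean = (μ₀/σ₀² + n·x̄/σ²)/(1/σ₀² + n/σ²) = (σ²·μ₀ + σ₀²·n·x̄)/(σ² + n·σ₀²) = (65.2864·36.64 + 319.6944·560.13)/4860.7024 = 181462.517968/4860.7024 = 37.3326.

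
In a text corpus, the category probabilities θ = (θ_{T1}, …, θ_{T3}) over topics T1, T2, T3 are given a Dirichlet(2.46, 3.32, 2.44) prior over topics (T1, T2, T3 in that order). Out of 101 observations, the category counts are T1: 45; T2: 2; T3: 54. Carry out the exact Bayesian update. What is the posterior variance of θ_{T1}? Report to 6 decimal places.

The Dirichlet prior is conjugate to the Multinomial likelihood: each posterior αⱼ = prior αⱼ + observed count nⱼ.
Posterior concentration: (47.46, 5.32, 56.44), total = 109.22.
Var[θ_j] = α_j(Σα−α_j)/((Σα)²(Σα+1)) = 47.46·61.76/(109.22²·110.22) = 0.002229.

0.002229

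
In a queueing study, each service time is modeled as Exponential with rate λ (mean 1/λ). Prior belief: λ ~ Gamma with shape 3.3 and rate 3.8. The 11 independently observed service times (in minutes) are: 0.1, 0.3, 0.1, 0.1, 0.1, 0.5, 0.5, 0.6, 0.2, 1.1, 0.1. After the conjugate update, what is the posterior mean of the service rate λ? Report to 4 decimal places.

1.9067

With a Gamma(shape α, rate β) prior on the exponential rate λ, the posterior after n observations with total T = Σxᵢ is Gamma(α+n, β+T).
Sum of observations T = 3.7 minutes; n = 11.
Posterior: Gamma(3.3+11, 3.8+3.7) = Gamma(14.3, 7.5).
Posterior mean of λ = α/β = 14.3/7.5 = 1.9067.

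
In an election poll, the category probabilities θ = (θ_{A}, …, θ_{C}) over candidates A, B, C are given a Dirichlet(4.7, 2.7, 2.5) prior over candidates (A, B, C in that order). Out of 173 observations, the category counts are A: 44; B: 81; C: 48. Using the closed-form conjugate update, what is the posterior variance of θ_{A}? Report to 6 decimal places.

0.001062

The Dirichlet prior is conjugate to the Multinomial likelihood: each posterior αⱼ = prior αⱼ + observed count nⱼ.
Posterior concentration: (48.7, 83.7, 50.5), total = 182.9.
Var[θ_j] = α_j(Σα−α_j)/((Σα)²(Σα+1)) = 48.7·134.2/(182.9²·183.9) = 0.001062.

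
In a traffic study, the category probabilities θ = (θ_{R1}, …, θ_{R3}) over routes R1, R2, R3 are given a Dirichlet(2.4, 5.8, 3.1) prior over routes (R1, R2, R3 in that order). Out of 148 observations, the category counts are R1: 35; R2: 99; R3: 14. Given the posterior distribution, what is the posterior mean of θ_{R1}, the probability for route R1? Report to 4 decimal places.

The Dirichlet prior is conjugate to the Multinomial likelihood: each posterior αⱼ = prior αⱼ + observed count nⱼ.
Posterior concentration: (37.4, 104.8, 17.1), total = 159.3.
E[θ_{R1}|data] = α_{R1}/Σα = 37.4/159.3 = 0.2348.

0.2348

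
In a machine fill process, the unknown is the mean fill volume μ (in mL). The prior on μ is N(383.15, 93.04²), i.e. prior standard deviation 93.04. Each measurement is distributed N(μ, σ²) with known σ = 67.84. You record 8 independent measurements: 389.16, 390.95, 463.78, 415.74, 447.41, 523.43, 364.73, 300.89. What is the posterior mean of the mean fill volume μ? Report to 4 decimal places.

For Normal data with known variance σ², a Normal(μ₀, σ₀²) prior on μ is conjugate. Posterior precision = 1/σ₀² + n/σ²; posterior mean is the precision-weighted average of μ₀ and x̄.
Σxᵢ = 389.16 + 390.95 + 463.78 + 415.74 + 447.41 + 523.43 + 364.73 + 300.89 = 3296.09, so n·x̄ = 3296.09.
σ₀² = 93.04² = 8656.4416, σ² = 67.84² = 4602.2656; σ² + n·σ₀² = 4602.2656 + 8·8656.4416 = 73853.7984.
Posterior mean = (μ₀/σ₀² + n·x̄/σ²)/(1/σ₀² + n/σ²) = (σ²·μ₀ + σ₀²·n·x̄)/(σ² + n·σ₀²) = (4602.2656·383.15 + 8656.4416·3296.09)/73853.7984 = 30295768.657984/73853.7984 = 410.2127.

410.2127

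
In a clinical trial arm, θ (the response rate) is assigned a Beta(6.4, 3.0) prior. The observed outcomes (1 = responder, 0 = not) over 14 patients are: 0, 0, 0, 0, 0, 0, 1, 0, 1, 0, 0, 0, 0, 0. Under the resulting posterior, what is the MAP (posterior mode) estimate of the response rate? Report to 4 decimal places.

The Beta prior is conjugate to a Binomial/Bernoulli likelihood; the update adds successes to α and failures to β.
Posterior: Beta(α+k, β+n−k) = Beta(6.4+2, 3.0+12) = Beta(8.4, 15.0).
Mode of Beta(a,b) for a,b>1 is (a−1)/(a+b−2) = 7.4/21.4 = 0.3458.

0.3458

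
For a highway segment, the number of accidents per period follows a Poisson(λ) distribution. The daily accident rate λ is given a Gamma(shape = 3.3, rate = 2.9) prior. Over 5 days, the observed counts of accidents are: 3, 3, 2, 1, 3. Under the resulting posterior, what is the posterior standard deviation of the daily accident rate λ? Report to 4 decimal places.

With a Gamma(shape α, rate β) prior, the Poisson likelihood is conjugate: the posterior is Gamma(α + ΣXᵢ, β + n).
Sum of counts S = 12 over n = 5 days.
Posterior: Gamma(α+S, β+n) = Gamma(3.3+12, 2.9+5) = Gamma(15.3, 7.9).
SD = √α/β = √15.3/7.9 = 0.4951.

0.4951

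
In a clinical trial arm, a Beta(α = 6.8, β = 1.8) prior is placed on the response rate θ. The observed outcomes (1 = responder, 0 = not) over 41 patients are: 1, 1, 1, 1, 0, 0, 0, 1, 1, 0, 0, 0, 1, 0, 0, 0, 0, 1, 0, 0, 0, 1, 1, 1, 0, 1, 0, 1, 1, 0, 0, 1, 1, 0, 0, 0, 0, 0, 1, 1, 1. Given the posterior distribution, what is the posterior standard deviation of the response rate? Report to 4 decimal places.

0.0702

The Beta prior is conjugate to a Binomial/Bernoulli likelihood; the update adds successes to α and failures to β.
Posterior: Beta(α+k, β+n−k) = Beta(6.8+19, 1.8+22) = Beta(25.8, 23.8).
Var = αβ/((α+β)²(α+β+1)) = 25.8·23.8/(49.6²·50.6) = 0.00493268; SD = √0.00493268 = 0.0702.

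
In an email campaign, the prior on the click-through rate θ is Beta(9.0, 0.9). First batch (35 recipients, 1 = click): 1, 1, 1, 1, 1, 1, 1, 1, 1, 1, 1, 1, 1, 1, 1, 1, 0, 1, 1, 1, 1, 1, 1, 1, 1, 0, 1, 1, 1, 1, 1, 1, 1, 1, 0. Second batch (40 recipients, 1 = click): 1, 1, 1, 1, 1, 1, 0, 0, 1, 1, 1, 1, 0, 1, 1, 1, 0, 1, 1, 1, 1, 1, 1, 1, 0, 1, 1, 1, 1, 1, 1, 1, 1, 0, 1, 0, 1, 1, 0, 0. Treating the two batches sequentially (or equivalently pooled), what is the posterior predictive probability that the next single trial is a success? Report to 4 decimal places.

The Beta prior is conjugate to a Binomial/Bernoulli likelihood; the update adds successes to α and failures to β.
After batch 1: Beta(9.0+32, 0.9+3) = Beta(41.0, 3.9).
After batch 2: Beta(41.0+31, 3.9+9) = Beta(72.0, 12.9).
For a single future Bernoulli trial, P(success | data) = α/(α+β) = 0.8481.

0.8481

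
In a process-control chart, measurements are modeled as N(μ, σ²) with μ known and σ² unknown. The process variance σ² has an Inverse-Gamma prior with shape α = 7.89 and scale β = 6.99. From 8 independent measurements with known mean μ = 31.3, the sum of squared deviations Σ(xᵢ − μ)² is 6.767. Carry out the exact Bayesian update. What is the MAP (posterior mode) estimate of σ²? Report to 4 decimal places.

0.8048

With known mean μ and an Inverse-Gamma(α, β) prior on σ², the Normal likelihood is conjugate: posterior is Inv-Gamma(α + n/2, β + Σ(xᵢ−μ)²/2).
Posterior: Inv-Gamma(7.89 + 8/2, 6.99 + 6.767/2) = Inv-Gamma(11.89, 10.3735).
Mode = β/(α+1) = 10.3735/12.89 = 0.8048.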